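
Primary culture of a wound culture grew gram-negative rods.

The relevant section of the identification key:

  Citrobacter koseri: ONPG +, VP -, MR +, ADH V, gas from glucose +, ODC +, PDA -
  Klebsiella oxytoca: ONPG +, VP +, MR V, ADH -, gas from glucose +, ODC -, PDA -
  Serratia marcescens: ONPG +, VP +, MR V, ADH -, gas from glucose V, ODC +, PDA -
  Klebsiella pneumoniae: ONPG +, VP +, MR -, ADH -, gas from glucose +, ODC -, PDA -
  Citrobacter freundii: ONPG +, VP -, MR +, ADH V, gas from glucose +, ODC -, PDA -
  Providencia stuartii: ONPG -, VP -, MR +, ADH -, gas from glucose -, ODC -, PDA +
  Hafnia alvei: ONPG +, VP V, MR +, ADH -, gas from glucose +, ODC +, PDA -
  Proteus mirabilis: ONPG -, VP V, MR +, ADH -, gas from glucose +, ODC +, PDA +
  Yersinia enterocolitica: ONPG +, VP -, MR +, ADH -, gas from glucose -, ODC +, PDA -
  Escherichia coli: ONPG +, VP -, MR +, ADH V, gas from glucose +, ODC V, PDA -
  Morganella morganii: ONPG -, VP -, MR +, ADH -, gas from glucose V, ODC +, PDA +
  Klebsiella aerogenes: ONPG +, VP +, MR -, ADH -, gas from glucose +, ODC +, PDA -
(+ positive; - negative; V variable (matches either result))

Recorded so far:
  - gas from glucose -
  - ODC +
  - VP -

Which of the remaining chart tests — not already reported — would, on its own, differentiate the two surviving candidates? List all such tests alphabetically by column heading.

ONPG, PDA

VP -: excludes Klebsiella oxytoca, Serratia marcescens, Klebsiella pneumoniae, Klebsiella aerogenes — 8 left.
ODC +: excludes Citrobacter freundii, Providencia stuartii — 6 left.
gas from glucose -: excludes Citrobacter koseri, Hafnia alvei, Proteus mirabilis, Escherichia coli — 2 left.
Two candidates remain: Morganella morganii and Yersinia enterocolitica.
  ONPG: Morganella morganii -, Yersinia enterocolitica + — discriminates.
  MR: + vs + — same for both, does not separate.
  ADH: - vs - — same for both, does not separate.
  PDA: Morganella morganii +, Yersinia enterocolitica - — discriminates.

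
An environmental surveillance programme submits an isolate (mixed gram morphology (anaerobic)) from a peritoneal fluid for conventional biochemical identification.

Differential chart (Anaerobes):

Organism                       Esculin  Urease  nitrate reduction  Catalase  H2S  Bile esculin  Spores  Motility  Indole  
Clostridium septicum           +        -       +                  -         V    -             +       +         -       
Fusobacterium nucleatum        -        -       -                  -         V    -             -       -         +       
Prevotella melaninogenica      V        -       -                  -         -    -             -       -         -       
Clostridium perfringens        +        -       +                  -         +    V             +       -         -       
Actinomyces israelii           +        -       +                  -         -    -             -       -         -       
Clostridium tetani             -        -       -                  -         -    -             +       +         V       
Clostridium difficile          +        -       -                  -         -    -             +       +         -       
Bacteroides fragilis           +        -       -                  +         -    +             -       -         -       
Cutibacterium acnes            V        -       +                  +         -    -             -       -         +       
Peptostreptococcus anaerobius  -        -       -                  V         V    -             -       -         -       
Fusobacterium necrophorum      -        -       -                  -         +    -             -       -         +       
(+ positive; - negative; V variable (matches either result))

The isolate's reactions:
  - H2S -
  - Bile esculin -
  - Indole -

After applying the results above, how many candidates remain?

Bile esculin -: excludes Bacteroides fragilis — 10 left.
H2S -: excludes Clostridium perfringens, Fusobacterium necrophorum — 8 left.
Indole -: excludes Fusobacterium nucleatum, Cutibacterium acnes — 6 left.
Still consistent: Actinomyces israelii, Clostridium difficile, Clostridium septicum, Clostridium tetani, Peptostreptococcus anaerobius, Prevotella melaninogenica.

6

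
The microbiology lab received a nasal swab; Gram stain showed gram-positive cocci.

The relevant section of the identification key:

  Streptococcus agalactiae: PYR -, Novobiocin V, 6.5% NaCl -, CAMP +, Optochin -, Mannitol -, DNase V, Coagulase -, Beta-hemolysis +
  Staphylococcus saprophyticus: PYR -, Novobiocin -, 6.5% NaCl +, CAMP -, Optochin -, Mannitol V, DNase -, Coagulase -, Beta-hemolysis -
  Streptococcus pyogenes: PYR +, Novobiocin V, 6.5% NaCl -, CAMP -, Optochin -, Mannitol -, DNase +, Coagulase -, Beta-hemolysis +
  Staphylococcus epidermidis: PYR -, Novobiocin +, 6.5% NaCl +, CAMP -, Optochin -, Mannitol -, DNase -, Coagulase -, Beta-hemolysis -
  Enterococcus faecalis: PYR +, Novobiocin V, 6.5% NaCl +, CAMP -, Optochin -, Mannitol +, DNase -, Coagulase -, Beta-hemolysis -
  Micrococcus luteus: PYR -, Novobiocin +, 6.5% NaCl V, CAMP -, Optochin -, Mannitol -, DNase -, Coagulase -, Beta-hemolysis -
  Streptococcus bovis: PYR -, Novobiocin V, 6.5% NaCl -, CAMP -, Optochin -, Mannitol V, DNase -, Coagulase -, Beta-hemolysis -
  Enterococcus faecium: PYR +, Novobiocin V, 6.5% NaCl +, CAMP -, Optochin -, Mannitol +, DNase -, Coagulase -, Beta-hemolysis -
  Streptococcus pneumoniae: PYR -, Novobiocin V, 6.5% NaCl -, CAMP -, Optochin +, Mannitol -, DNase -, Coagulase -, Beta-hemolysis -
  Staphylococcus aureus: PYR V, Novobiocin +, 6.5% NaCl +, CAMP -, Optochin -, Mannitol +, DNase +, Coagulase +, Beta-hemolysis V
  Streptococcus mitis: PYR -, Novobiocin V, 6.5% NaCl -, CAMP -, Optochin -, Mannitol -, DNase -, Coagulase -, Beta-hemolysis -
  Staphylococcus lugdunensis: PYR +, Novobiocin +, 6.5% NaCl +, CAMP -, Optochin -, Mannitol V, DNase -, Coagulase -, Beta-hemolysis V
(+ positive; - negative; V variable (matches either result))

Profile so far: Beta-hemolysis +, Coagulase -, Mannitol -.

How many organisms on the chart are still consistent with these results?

Beta-hemolysis +: excludes 8 organisms — 4 left.
Mannitol -: excludes Staphylococcus aureus — 3 left.
Coagulase -: all 3 remaining candidates are consistent.
Still consistent: Staphylococcus lugdunensis, Streptococcus agalactiae, Streptococcus pyogenes.

3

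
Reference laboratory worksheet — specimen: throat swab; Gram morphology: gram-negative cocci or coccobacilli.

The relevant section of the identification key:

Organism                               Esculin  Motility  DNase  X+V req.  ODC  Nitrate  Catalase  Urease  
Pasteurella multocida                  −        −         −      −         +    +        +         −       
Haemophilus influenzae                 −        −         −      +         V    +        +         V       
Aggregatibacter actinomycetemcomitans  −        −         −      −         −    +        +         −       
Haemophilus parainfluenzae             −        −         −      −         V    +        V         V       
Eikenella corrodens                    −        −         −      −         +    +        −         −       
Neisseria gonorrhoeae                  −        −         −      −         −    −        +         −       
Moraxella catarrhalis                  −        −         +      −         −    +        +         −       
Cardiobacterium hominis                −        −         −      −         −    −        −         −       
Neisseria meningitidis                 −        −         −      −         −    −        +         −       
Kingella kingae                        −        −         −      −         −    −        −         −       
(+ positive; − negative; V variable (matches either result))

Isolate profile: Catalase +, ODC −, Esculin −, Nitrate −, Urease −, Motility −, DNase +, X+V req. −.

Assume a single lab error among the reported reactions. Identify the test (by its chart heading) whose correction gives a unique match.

Nitrate

As reported, no row in the chart matches all 8 reactions.
Reversing ODC → still no organism matches.
Reversing Esculin → still no organism matches.
Reversing DNase → 2 organisms match (not unique).
Reversing Nitrate (to +) → unique match: Moraxella catarrhalis.
Reversing Urease → still no organism matches.
Reversing X+V req. → still no organism matches.
Reversing Catalase → still no organism matches.
Reversing Motility → still no organism matches.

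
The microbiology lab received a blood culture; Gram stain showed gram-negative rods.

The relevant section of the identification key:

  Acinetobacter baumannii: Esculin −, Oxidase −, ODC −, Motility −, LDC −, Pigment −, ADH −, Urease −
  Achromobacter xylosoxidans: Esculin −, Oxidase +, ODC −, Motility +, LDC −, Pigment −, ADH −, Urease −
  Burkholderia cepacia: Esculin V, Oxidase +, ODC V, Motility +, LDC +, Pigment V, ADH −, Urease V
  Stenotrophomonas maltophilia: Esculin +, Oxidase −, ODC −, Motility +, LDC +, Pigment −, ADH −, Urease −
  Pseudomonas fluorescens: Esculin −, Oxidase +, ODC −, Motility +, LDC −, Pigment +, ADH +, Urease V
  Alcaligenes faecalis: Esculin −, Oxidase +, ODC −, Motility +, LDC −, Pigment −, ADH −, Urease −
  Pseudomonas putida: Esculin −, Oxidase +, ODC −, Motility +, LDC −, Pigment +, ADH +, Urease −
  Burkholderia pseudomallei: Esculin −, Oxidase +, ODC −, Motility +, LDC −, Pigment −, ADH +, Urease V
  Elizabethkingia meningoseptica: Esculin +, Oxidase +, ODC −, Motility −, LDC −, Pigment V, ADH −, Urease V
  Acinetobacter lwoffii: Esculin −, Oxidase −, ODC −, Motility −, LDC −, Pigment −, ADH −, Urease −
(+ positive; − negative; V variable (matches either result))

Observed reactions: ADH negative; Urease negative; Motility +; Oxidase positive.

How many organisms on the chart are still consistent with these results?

3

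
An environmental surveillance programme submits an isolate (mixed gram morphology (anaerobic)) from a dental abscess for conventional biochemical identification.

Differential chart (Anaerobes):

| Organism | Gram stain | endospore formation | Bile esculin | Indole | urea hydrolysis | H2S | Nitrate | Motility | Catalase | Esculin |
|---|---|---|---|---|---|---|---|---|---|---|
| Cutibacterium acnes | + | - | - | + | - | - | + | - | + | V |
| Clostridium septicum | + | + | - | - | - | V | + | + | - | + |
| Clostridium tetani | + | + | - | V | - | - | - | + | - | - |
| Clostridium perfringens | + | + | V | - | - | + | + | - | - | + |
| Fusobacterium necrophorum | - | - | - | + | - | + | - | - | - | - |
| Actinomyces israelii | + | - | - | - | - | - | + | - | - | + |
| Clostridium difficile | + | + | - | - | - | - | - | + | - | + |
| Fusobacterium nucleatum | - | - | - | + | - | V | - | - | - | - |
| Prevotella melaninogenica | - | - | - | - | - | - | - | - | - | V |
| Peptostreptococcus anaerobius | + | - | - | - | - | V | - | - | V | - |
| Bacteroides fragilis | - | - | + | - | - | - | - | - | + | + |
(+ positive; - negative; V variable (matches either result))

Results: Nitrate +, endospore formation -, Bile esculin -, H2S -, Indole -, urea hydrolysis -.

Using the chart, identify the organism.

Actinomyces israelii

urea hydrolysis -: all 11 remaining candidates are consistent.
endospore formation -: excludes Clostridium septicum, Clostridium tetani, Clostridium perfringens, Clostridium difficile — 7 left.
Nitrate +: excludes 5 organisms — 2 left.
H2S -: all 2 remaining candidates are consistent.
Bile esculin -: all 2 remaining candidates are consistent.
Indole -: excludes Cutibacterium acnes — 1 left.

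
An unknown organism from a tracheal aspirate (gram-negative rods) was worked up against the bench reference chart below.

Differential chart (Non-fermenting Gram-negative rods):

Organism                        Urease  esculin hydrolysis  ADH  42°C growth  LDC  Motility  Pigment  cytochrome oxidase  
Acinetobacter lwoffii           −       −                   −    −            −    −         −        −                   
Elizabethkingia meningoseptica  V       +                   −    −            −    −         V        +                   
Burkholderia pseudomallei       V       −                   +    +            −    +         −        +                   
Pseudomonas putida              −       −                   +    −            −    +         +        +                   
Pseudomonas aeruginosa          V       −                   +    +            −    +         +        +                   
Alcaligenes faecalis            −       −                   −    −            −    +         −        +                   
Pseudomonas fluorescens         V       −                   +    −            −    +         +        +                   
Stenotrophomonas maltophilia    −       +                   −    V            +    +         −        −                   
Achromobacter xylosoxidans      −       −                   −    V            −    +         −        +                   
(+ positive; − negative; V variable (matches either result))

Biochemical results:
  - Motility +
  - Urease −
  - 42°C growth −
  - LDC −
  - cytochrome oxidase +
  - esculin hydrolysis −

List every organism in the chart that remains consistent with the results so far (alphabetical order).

Achromobacter xylosoxidans, Alcaligenes faecalis, Pseudomonas fluorescens, Pseudomonas putida

cytochrome oxidase +: excludes Acinetobacter lwoffii, Stenotrophomonas maltophilia — 7 left.
Motility +: excludes Elizabethkingia meningoseptica — 6 left.
Urease −: all 6 remaining candidates are consistent.
LDC −: all 6 remaining candidates are consistent.
esculin hydrolysis −: all 6 remaining candidates are consistent.
42°C growth −: excludes Burkholderia pseudomallei, Pseudomonas aeruginosa — 4 left.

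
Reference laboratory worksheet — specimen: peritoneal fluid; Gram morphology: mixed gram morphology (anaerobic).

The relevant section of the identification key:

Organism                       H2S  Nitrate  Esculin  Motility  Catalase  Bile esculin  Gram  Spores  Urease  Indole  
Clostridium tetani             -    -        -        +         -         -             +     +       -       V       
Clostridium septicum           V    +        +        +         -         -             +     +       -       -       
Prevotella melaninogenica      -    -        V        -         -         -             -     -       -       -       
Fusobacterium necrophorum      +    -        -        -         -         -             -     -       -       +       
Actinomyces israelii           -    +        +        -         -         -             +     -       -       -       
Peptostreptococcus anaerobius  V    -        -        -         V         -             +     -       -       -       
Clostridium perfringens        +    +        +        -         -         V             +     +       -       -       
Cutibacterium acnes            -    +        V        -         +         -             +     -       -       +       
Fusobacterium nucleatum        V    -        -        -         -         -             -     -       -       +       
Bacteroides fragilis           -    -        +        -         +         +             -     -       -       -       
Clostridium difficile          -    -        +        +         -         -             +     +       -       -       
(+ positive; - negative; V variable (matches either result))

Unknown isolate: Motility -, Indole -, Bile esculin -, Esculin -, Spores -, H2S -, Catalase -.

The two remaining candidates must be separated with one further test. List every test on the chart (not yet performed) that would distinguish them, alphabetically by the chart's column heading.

Gram

Indole -: excludes Fusobacterium necrophorum, Cutibacterium acnes, Fusobacterium nucleatum — 8 left.
Catalase -: excludes Bacteroides fragilis — 7 left.
Motility -: excludes Clostridium tetani, Clostridium septicum, Clostridium difficile — 4 left.
Bile esculin -: all 4 remaining candidates are consistent.
H2S -: excludes Clostridium perfringens — 3 left.
Spores -: all 3 remaining candidates are consistent.
Esculin -: excludes Actinomyces israelii — 2 left.
Two candidates remain: Peptostreptococcus anaerobius and Prevotella melaninogenica.
  Nitrate: - vs - — same for both, does not separate.
  Gram: Peptostreptococcus anaerobius +, Prevotella melaninogenica - — discriminates.
  Urease: - vs - — same for both, does not separate.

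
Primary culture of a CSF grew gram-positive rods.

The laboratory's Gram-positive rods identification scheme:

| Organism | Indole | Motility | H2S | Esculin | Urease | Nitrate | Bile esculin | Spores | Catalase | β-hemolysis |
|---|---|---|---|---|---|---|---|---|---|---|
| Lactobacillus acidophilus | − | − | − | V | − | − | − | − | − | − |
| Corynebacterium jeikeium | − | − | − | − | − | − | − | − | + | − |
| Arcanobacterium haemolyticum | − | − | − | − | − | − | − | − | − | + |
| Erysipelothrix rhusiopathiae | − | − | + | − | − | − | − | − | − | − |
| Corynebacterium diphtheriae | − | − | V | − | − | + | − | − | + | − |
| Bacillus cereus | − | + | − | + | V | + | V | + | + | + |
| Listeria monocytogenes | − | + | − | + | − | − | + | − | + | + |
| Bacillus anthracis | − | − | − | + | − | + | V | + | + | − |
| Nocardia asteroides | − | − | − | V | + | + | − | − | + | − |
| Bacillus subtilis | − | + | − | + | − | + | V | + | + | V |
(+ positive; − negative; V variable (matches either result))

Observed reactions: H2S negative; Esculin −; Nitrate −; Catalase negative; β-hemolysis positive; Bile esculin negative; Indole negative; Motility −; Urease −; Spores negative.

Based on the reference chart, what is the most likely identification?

Arcanobacterium haemolyticum

Nitrate −: excludes 5 organisms — 5 left.
Catalase −: excludes Corynebacterium jeikeium, Listeria monocytogenes — 3 left.
Spores −: all 3 remaining candidates are consistent.
Bile esculin −: all 3 remaining candidates are consistent.
β-hemolysis +: excludes Lactobacillus acidophilus, Erysipelothrix rhusiopathiae — 1 left.
Esculin −: the one remaining candidate is consistent.
H2S −: the one remaining candidate is consistent.
Motility −: the one remaining candidate is consistent.
Urease −: the one remaining candidate is consistent.
Indole −: the one remaining candidate is consistent.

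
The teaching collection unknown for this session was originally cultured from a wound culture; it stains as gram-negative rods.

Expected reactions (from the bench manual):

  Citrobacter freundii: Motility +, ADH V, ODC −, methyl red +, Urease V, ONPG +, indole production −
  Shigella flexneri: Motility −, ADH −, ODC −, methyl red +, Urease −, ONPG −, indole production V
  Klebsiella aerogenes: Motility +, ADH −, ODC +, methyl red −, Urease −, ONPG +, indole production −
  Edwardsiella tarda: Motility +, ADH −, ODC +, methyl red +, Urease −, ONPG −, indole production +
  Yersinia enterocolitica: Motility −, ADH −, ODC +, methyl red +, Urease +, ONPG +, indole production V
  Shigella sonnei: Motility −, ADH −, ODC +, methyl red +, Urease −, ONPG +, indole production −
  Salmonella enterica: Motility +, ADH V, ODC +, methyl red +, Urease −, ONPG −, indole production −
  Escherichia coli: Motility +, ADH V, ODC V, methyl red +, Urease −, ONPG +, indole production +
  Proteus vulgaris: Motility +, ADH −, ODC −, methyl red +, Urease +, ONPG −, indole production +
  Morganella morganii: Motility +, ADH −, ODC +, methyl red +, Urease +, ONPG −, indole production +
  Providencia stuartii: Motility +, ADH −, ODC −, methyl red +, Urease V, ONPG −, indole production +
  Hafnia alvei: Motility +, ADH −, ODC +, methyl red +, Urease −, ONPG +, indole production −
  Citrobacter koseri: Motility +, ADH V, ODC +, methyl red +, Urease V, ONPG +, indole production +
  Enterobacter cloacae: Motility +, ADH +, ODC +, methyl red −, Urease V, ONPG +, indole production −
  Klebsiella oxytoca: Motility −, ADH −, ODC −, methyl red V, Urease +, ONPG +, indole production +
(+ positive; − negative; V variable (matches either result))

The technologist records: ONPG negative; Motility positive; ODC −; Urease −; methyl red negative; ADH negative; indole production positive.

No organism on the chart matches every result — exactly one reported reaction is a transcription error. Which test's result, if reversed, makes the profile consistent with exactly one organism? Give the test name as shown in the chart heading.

As reported, no row in the chart matches all 7 reactions.
Reversing indole production → still no organism matches.
Reversing methyl red (to +) → unique match: Providencia stuartii.
Reversing Urease → still no organism matches.
Reversing Motility → still no organism matches.
Reversing ADH → still no organism matches.
Reversing ODC → still no organism matches.
Reversing ONPG → still no organism matches.

methyl red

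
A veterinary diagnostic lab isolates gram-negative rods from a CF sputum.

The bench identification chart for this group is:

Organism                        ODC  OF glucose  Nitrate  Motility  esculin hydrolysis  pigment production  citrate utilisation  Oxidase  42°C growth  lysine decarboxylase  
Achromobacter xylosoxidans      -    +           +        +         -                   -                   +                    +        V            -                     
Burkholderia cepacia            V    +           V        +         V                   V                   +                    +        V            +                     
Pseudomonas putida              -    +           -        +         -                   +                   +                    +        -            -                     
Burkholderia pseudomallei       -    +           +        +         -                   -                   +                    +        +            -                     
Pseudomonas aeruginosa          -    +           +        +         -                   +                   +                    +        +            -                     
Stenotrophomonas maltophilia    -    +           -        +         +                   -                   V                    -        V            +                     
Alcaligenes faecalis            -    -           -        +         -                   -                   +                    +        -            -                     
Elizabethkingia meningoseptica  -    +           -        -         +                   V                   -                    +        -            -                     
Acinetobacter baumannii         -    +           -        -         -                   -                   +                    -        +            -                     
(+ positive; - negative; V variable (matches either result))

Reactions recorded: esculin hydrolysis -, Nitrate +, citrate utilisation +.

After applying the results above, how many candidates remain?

4

Nitrate +: excludes 5 organisms — 4 left.
esculin hydrolysis -: all 4 remaining candidates are consistent.
citrate utilisation +: all 4 remaining candidates are consistent.
Still consistent: Achromobacter xylosoxidans, Burkholderia cepacia, Burkholderia pseudomallei, Pseudomonas aeruginosa.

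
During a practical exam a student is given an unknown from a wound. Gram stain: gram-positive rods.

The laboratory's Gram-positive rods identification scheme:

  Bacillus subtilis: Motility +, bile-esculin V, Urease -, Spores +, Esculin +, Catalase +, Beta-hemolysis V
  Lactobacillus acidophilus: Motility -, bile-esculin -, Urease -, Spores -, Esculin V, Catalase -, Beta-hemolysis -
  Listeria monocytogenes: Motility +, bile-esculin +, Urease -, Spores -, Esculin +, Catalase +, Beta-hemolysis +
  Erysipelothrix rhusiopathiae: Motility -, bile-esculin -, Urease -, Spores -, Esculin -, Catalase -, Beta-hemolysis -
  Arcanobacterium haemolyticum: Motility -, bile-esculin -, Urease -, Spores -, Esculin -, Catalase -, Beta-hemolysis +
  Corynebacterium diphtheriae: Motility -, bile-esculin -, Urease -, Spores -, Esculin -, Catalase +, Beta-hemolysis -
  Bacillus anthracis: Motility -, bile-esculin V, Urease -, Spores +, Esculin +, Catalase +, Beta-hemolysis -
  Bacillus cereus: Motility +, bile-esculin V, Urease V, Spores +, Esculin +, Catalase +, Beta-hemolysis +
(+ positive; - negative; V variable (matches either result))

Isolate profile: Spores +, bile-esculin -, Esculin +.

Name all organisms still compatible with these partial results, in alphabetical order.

Spores +: excludes 5 organisms — 3 left.
Esculin +: all 3 remaining candidates are consistent.
bile-esculin -: all 3 remaining candidates are consistent.

Bacillus anthracis, Bacillus cereus, Bacillus subtilis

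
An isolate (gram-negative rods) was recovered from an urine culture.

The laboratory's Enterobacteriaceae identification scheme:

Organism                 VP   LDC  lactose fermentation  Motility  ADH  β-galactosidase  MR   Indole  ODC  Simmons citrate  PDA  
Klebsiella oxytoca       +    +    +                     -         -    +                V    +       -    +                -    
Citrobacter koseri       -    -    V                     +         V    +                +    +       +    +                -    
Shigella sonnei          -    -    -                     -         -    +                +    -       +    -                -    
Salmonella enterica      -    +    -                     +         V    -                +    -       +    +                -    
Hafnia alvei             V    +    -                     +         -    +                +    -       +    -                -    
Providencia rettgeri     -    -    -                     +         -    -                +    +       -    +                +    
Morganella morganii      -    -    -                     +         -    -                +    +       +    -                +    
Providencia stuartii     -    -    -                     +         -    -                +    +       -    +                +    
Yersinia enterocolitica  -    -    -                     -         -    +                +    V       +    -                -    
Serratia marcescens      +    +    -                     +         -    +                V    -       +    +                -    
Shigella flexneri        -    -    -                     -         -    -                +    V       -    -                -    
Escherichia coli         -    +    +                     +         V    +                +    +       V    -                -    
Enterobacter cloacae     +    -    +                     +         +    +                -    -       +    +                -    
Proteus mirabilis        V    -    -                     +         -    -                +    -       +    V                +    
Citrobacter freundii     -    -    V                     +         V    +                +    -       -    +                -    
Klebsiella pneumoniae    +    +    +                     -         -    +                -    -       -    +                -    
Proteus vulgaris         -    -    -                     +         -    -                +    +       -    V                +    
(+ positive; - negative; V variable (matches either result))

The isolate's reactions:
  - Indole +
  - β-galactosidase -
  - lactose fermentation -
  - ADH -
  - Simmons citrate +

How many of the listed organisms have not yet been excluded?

3

lactose fermentation -: excludes Klebsiella oxytoca, Escherichia coli, Enterobacter cloacae, Klebsiella pneumoniae — 13 left.
Indole +: excludes 6 organisms — 7 left.
β-galactosidase -: excludes Citrobacter koseri, Yersinia enterocolitica — 5 left.
ADH -: all 5 remaining candidates are consistent.
Simmons citrate +: excludes Morganella morganii, Shigella flexneri — 3 left.
Still consistent: Proteus vulgaris, Providencia rettgeri, Providencia stuartii.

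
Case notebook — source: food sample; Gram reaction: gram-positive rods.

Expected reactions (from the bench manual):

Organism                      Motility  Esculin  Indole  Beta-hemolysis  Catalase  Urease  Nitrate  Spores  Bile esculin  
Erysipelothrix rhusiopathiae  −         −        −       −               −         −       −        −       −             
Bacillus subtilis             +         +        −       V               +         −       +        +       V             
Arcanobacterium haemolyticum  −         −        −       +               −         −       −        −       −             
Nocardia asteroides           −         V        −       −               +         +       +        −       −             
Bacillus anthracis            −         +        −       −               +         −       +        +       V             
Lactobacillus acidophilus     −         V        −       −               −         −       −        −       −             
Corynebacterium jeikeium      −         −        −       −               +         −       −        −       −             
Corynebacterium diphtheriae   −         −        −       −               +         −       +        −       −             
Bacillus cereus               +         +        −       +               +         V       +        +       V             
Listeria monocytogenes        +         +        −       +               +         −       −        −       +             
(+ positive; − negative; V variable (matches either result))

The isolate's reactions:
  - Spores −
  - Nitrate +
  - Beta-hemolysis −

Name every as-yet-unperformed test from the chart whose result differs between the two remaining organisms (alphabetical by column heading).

Urease

Beta-hemolysis −: excludes Arcanobacterium haemolyticum, Bacillus cereus, Listeria monocytogenes — 7 left.
Spores −: excludes Bacillus subtilis, Bacillus anthracis — 5 left.
Nitrate +: excludes Erysipelothrix rhusiopathiae, Lactobacillus acidophilus, Corynebacterium jeikeium — 2 left.
Two candidates remain: Corynebacterium diphtheriae and Nocardia asteroides.
  Motility: − vs − — same for both, does not separate.
  Esculin: − vs V — variable for at least one, does not separate.
  Indole: − vs − — same for both, does not separate.
  Catalase: + vs + — same for both, does not separate.
  Urease: Corynebacterium diphtheriae −, Nocardia asteroides + — discriminates.
  Bile esculin: − vs − — same for both, does not separate.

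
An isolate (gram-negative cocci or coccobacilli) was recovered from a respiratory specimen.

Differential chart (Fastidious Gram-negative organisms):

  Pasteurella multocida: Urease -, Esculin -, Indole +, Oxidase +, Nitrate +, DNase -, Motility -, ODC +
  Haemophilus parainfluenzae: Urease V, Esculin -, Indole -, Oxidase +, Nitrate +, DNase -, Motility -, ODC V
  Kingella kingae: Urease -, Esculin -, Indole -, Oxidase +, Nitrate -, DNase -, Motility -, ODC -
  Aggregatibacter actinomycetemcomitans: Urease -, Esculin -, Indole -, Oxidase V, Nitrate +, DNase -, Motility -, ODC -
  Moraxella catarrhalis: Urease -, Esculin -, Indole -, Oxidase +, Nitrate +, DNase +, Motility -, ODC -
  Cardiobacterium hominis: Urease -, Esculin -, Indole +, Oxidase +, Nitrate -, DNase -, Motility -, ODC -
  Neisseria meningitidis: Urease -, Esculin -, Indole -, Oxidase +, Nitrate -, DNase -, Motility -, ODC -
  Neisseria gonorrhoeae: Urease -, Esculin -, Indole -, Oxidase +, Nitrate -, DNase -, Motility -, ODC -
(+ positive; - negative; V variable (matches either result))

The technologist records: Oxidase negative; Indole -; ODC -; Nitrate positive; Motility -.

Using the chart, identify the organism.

Aggregatibacter actinomycetemcomitans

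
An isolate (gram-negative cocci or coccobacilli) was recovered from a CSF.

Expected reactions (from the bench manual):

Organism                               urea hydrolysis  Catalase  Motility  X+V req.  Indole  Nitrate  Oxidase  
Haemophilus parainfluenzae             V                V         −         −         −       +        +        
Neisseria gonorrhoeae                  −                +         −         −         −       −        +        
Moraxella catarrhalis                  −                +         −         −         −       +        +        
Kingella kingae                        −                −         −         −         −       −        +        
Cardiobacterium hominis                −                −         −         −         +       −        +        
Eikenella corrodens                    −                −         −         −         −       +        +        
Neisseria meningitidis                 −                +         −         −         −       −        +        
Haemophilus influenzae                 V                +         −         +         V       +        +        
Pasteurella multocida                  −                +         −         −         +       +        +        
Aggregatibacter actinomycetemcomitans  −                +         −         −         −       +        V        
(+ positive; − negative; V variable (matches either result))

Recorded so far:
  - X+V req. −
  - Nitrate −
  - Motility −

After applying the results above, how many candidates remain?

4

Nitrate −: excludes 6 organisms — 4 left.
Motility −: all 4 remaining candidates are consistent.
X+V req. −: all 4 remaining candidates are consistent.
Still consistent: Cardiobacterium hominis, Kingella kingae, Neisseria gonorrhoeae, Neisseria meningitidis.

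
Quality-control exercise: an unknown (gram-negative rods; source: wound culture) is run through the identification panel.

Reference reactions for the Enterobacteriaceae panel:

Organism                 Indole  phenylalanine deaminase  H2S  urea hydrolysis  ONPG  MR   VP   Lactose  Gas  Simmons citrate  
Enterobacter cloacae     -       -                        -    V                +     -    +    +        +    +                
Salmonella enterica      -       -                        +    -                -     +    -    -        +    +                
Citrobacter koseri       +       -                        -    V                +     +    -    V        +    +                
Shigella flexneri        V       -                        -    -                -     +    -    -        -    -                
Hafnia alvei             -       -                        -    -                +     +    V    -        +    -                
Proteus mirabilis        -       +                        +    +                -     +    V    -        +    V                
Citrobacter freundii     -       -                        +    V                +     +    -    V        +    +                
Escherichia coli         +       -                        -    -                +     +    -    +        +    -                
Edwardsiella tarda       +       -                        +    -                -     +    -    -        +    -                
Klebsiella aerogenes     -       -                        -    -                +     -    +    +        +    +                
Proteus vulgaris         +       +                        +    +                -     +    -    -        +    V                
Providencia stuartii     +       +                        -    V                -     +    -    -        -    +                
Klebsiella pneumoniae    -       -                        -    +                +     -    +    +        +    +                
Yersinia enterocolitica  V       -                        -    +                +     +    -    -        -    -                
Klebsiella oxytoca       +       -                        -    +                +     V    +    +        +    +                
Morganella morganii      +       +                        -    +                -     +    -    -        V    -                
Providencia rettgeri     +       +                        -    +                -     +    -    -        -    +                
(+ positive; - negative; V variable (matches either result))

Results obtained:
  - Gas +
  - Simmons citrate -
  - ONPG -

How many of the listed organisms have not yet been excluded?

4

Gas +: excludes Shigella flexneri, Providencia stuartii, Yersinia enterocolitica, Providencia rettgeri — 13 left.
ONPG -: excludes 8 organisms — 5 left.
Simmons citrate -: excludes Salmonella enterica — 4 left.
Still consistent: Edwardsiella tarda, Morganella morganii, Proteus mirabilis, Proteus vulgaris.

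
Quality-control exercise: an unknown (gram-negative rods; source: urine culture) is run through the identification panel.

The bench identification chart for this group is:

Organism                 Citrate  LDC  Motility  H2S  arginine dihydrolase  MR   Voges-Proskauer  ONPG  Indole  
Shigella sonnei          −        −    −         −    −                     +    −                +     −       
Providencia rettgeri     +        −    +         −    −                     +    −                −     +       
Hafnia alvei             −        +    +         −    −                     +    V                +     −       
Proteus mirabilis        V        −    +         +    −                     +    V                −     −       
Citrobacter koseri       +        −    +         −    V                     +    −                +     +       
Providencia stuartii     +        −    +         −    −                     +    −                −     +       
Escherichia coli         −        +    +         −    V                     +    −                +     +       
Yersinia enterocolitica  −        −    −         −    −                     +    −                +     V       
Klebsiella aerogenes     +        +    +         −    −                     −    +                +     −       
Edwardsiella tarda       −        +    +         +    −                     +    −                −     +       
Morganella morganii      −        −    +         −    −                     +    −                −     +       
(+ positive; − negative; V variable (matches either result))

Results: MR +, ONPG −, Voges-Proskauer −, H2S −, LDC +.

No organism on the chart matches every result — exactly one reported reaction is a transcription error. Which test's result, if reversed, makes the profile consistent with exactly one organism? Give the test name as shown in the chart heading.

As reported, no row in the chart matches all 5 reactions.
Reversing H2S (to +) → unique match: Edwardsiella tarda.
Reversing LDC → 3 organisms match (not unique).
Reversing ONPG → 2 organisms match (not unique).
Reversing Voges-Proskauer → still no organism matches.
Reversing MR → still no organism matches.

H2S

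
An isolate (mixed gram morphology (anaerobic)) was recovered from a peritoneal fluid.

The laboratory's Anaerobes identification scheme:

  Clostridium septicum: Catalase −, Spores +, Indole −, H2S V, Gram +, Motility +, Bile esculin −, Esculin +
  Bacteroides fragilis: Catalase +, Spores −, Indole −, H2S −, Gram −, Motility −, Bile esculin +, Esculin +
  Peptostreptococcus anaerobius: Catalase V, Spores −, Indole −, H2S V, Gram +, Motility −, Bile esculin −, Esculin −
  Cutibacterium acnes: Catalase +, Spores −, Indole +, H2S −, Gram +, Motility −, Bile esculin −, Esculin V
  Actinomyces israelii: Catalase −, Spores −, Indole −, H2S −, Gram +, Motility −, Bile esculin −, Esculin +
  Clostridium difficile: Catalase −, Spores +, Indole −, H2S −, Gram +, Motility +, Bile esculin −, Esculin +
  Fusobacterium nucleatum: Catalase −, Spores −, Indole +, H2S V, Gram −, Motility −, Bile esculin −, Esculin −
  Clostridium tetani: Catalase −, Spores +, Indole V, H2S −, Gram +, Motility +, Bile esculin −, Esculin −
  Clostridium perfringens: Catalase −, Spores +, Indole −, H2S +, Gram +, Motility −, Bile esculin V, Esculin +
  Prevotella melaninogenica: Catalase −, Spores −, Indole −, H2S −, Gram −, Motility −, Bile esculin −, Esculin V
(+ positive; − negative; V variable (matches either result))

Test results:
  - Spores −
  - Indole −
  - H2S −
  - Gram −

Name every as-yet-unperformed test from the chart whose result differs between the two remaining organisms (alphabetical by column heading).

Bile esculin, Catalase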